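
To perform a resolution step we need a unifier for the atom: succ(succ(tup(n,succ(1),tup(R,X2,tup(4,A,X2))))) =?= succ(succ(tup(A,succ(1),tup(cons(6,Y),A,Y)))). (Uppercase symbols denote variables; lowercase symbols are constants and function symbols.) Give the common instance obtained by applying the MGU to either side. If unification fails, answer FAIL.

Decompose succ/1: succ(tup(n,succ(1),tup(R,X2,tup(4,A,X2)))) =?= succ(tup(A,succ(1),tup(cons(6,Y),A,Y))).
Decompose succ/1: tup(n,succ(1),tup(R,X2,tup(4,A,X2))) =?= tup(A,succ(1),tup(cons(6,Y),A,Y)).
Decompose tup/3: n =?= A,  succ(1) =?= succ(1),  tup(R,X2,tup(4,A,X2)) =?= tup(cons(6,Y),A,Y).
Bind A := n; substituting into the one remaining equation that mentions A gives: tup(R,X2,tup(4,n,X2)) =?= tup(cons(6,Y),n,Y).
Delete trivial equation succ(1) =?= succ(1).
Decompose tup/3: R =?= cons(6,Y),  X2 =?= n,  tup(4,n,X2) =?= Y.
Bind R := cons(6,Y); no other remaining equation mentions R.
Bind X2 := n; substituting into the remaining equation gives: tup(4,n,n) =?= Y.
Bind Y := tup(4,n,n). Substituting into the earlier binding gives R := cons(6,tup(4,n,n)).
Applying the MGU to either side gives succ(succ(tup(n,succ(1),tup(cons(6,tup(4,n,n)),n,tup(4,n,n))))).

succ(succ(tup(n,succ(1),tup(cons(6,tup(4,n,n)),n,tup(4,n,n)))))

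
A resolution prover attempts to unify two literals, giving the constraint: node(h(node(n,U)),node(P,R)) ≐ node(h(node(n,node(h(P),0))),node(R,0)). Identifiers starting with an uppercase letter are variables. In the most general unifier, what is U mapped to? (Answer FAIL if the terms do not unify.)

node(h(0),0)

Decompose node/2: h(node(n,U)) ≐ h(node(n,node(h(P),0))),  node(P,R) ≐ node(R,0).
Decompose h/1: node(n,U) ≐ node(n,node(h(P),0)).
Decompose node/2: n ≐ n,  U ≐ node(h(P),0).
Delete trivial equation n ≐ n.
Bind U := node(h(P),0); no other remaining equation mentions U.
Decompose node/2: P ≐ R,  R ≐ 0.
Bind P := R; no other remaining equation mentions P. Substituting into the earlier binding gives U := node(h(R),0).
Bind R := 0. Substituting into the earlier bindings gives U := node(h(0),0), P := 0.
MGU = { U := node(h(0),0), P := 0, R := 0 }, so U := node(h(0),0).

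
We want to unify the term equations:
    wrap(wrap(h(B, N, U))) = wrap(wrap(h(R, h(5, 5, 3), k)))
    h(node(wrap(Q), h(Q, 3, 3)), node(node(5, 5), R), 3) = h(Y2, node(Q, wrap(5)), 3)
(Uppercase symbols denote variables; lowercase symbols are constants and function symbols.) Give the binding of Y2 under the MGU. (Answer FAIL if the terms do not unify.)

node(wrap(node(5, 5)), h(node(5, 5), 3, 3))

Decompose wrap/1: wrap(h(B, N, U)) = wrap(h(R, h(5, 5, 3), k)).
Decompose wrap/1: h(B, N, U) = h(R, h(5, 5, 3), k).
Decompose h/3: B = R,  N = h(5, 5, 3),  U = k.
Bind B := R; no other remaining equation mentions B.
Bind N := h(5, 5, 3); no other remaining equation mentions N.
Bind U := k; no other remaining equation mentions U.
Decompose h/3: node(wrap(Q), h(Q, 3, 3)) = Y2,  node(node(5, 5), R) = node(Q, wrap(5)),  3 = 3.
Bind Y2 := node(wrap(Q), h(Q, 3, 3)); no other remaining equation mentions Y2.
Decompose node/2: node(5, 5) = Q,  R = wrap(5).
Bind Q := node(5, 5); no other remaining equation mentions Q. Substituting into the earlier binding gives Y2 := node(wrap(node(5, 5)), h(node(5, 5), 3, 3)).
Bind R := wrap(5); no other remaining equation mentions R. Substituting into the earlier binding gives B := wrap(5).
Delete trivial equation 3 = 3.
MGU = { B -> wrap(5), N -> h(5, 5, 3), U -> k, Y2 -> node(wrap(node(5, 5)), h(node(5, 5), 3, 3)), Q -> node(5, 5), R -> wrap(5) }, so Y2 -> node(wrap(node(5, 5)), h(node(5, 5), 3, 3)).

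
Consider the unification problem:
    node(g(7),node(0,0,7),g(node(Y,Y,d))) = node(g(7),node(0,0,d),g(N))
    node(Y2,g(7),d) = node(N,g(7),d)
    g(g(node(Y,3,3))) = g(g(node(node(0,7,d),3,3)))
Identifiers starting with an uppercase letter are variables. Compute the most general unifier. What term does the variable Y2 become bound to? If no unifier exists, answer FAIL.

Decompose node/3: g(7) = g(7),  node(0,0,7) = node(0,0,d),  g(node(Y,Y,d)) = g(N).
Delete trivial equation g(7) = g(7).
Decompose node/3: 0 = 0,  0 = 0,  7 = d.
Delete trivial equation 0 = 0.
Delete trivial equation 0 = 0.
Clash: constants 7 and d differ; no unifier exists.

FAIL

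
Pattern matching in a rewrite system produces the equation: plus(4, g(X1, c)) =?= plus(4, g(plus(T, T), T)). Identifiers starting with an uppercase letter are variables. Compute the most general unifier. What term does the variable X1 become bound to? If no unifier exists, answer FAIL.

plus(c, c)

Decompose plus/2: 4 =?= 4,  g(X1, c) =?= g(plus(T, T), T).
Delete trivial equation 4 =?= 4.
Decompose g/2: X1 =?= plus(T, T),  c =?= T.
Bind X1 := plus(T, T); no other remaining equation mentions X1.
Bind T := c. Substituting into the earlier binding gives X1 := plus(c, c).
MGU = { X1 := plus(c, c), T := c }, so X1 := plus(c, c).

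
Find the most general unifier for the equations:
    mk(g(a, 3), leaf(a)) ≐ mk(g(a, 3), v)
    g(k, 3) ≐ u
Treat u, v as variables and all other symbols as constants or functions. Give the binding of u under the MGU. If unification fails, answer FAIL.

Decompose mk/2: g(a, 3) ≐ g(a, 3),  leaf(a) ≐ v.
Delete trivial equation g(a, 3) ≐ g(a, 3).
Bind v := leaf(a); no other remaining equation mentions v.
Bind u := g(k, 3).
MGU = { v ↦ leaf(a), u ↦ g(k, 3) }, so u ↦ g(k, 3).

g(k, 3)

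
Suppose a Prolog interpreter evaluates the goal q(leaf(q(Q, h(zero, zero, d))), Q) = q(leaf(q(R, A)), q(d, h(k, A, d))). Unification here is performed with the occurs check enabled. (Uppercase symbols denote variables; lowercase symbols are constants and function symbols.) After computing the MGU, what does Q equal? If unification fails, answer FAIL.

Decompose q/2: leaf(q(Q, h(zero, zero, d))) = leaf(q(R, A)),  Q = q(d, h(k, A, d)).
Decompose leaf/1: q(Q, h(zero, zero, d)) = q(R, A).
Decompose q/2: Q = R,  h(zero, zero, d) = A.
Bind Q := R; substituting into the one remaining equation that mentions Q gives: R = q(d, h(k, A, d)).
Bind A := h(zero, zero, d); substituting into the remaining equation gives: R = q(d, h(k, h(zero, zero, d), d)).
Bind R := q(d, h(k, h(zero, zero, d), d)). Substituting into the earlier binding gives Q := q(d, h(k, h(zero, zero, d), d)).
MGU = { Q -> q(d, h(k, h(zero, zero, d), d)), A -> h(zero, zero, d), R -> q(d, h(k, h(zero, zero, d), d)) }, so Q -> q(d, h(k, h(zero, zero, d), d)).

q(d, h(k, h(zero, zero, d), d))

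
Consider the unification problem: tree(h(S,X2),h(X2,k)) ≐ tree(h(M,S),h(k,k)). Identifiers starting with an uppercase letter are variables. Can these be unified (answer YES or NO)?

Decompose tree/2: h(S,X2) ≐ h(M,S),  h(X2,k) ≐ h(k,k).
Decompose h/2: S ≐ M,  X2 ≐ S.
Bind S := M; substituting into the one remaining equation that mentions S gives: X2 ≐ M.
Bind X2 := M; substituting into the remaining equation gives: h(M,k) ≐ h(k,k).
Decompose h/2: M ≐ k,  k ≐ k.
Bind M := k; no other remaining equation mentions M. Substituting into the earlier bindings gives S := k, X2 := k.
Delete trivial equation k ≐ k.
No equations remain and no clash or occurs-check failure arose, so a unifier exists.

YES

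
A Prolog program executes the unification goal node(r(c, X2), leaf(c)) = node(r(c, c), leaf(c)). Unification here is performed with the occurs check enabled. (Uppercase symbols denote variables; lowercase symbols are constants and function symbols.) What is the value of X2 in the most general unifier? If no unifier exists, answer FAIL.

Decompose node/2: r(c, X2) = r(c, c),  leaf(c) = leaf(c).
Decompose r/2: c = c,  X2 = c.
Delete trivial equation c = c.
Bind X2 := c; no other remaining equation mentions X2.
Delete trivial equation leaf(c) = leaf(c).
MGU = { X2 = c }, so X2 = c.

c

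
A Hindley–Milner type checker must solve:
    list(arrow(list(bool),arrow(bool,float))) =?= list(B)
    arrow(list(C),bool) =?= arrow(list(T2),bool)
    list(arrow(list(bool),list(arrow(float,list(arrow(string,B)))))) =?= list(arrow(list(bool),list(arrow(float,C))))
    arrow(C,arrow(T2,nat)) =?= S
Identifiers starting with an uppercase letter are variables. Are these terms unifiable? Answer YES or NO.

YES

Decompose list/1: arrow(list(bool),arrow(bool,float)) =?= B.
Bind B := arrow(list(bool),arrow(bool,float)); substituting into the one remaining equation that mentions B gives: list(arrow(list(bool),list(arrow(float,list(arrow(string,arrow(list(bool),arrow(bool,float)))))))) =?= list(arrow(list(bool),list(arrow(float,C)))).
Decompose arrow/2: list(C) =?= list(T2),  bool =?= bool.
Decompose list/1: C =?= T2.
Bind C := T2; substituting into the 2 remaining equations that mention C gives: list(arrow(list(bool),list(arrow(float,list(arrow(string,arrow(list(bool),arrow(bool,float)))))))) =?= list(arrow(list(bool),list(arrow(float,T2)))),  arrow(T2,arrow(T2,nat)) =?= S.
Delete trivial equation bool =?= bool.
Decompose list/1: arrow(list(bool),list(arrow(float,list(arrow(string,arrow(list(bool),arrow(bool,float))))))) =?= arrow(list(bool),list(arrow(float,T2))).
Decompose arrow/2: list(bool) =?= list(bool),  list(arrow(float,list(arrow(string,arrow(list(bool),arrow(bool,float)))))) =?= list(arrow(float,T2)).
Delete trivial equation list(bool) =?= list(bool).
Decompose list/1: arrow(float,list(arrow(string,arrow(list(bool),arrow(bool,float))))) =?= arrow(float,T2).
Decompose arrow/2: float =?= float,  list(arrow(string,arrow(list(bool),arrow(bool,float)))) =?= T2.
Delete trivial equation float =?= float.
Bind T2 := list(arrow(string,arrow(list(bool),arrow(bool,float)))); substituting into the remaining equation gives: arrow(list(arrow(string,arrow(list(bool),arrow(bool,float)))),arrow(list(arrow(string,arrow(list(bool),arrow(bool,float)))),nat)) =?= S. Substituting into the earlier binding gives C := list(arrow(string,arrow(list(bool),arrow(bool,float)))).
Bind S := arrow(list(arrow(string,arrow(list(bool),arrow(bool,float)))),arrow(list(arrow(string,arrow(list(bool),arrow(bool,float)))),nat)).
No equations remain and no clash or occurs-check failure arose, so a unifier exists.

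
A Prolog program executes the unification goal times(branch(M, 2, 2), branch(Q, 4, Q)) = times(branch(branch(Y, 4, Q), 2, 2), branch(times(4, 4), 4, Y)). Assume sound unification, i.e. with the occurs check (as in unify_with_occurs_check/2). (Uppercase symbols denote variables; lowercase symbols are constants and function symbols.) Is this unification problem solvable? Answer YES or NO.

YES

Decompose times/2: branch(M, 2, 2) = branch(branch(Y, 4, Q), 2, 2),  branch(Q, 4, Q) = branch(times(4, 4), 4, Y).
Decompose branch/3: M = branch(Y, 4, Q),  2 = 2,  2 = 2.
Bind M := branch(Y, 4, Q); no other remaining equation mentions M.
Delete trivial equation 2 = 2.
Delete trivial equation 2 = 2.
Decompose branch/3: Q = times(4, 4),  4 = 4,  Q = Y.
Bind Q := times(4, 4); substituting into the one remaining equation that mentions Q gives: times(4, 4) = Y. Substituting into the earlier binding gives M := branch(Y, 4, times(4, 4)).
Delete trivial equation 4 = 4.
Bind Y := times(4, 4). Substituting into the earlier binding gives M := branch(times(4, 4), 4, times(4, 4)).
No equations remain and no clash or occurs-check failure arose, so a unifier exists.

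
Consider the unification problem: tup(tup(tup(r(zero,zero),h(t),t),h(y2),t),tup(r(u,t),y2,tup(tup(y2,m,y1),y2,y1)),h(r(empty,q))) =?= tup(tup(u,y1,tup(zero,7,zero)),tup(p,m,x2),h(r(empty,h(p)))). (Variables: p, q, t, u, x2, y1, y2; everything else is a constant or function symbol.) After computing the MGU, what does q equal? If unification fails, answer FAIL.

h(r(tup(r(zero,zero),h(tup(zero,7,zero)),tup(zero,7,zero)),tup(zero,7,zero)))

Decompose tup/3: tup(tup(r(zero,zero),h(t),t),h(y2),t) =?= tup(u,y1,tup(zero,7,zero)),  tup(r(u,t),y2,tup(tup(y2,m,y1),y2,y1)) =?= tup(p,m,x2),  h(r(empty,q)) =?= h(r(empty,h(p))).
Decompose tup/3: tup(r(zero,zero),h(t),t) =?= u,  h(y2) =?= y1,  t =?= tup(zero,7,zero).
Bind u := tup(r(zero,zero),h(t),t); substituting into the one remaining equation that mentions u gives: tup(r(tup(r(zero,zero),h(t),t),t),y2,tup(tup(y2,m,y1),y2,y1)) =?= tup(p,m,x2).
Bind y1 := h(y2); substituting into the one remaining equation that mentions y1 gives: tup(r(tup(r(zero,zero),h(t),t),t),y2,tup(tup(y2,m,h(y2)),y2,h(y2))) =?= tup(p,m,x2).
Bind t := tup(zero,7,zero); substituting into the one remaining equation that mentions t gives: tup(r(tup(r(zero,zero),h(tup(zero,7,zero)),tup(zero,7,zero)),tup(zero,7,zero)),y2,tup(tup(y2,m,h(y2)),y2,h(y2))) =?= tup(p,m,x2). Substituting into the earlier binding gives u := tup(r(zero,zero),h(tup(zero,7,zero)),tup(zero,7,zero)).
Decompose tup/3: r(tup(r(zero,zero),h(tup(zero,7,zero)),tup(zero,7,zero)),tup(zero,7,zero)) =?= p,  y2 =?= m,  tup(tup(y2,m,h(y2)),y2,h(y2)) =?= x2.
Bind p := r(tup(r(zero,zero),h(tup(zero,7,zero)),tup(zero,7,zero)),tup(zero,7,zero)); substituting into the one remaining equation that mentions p gives: h(r(empty,q)) =?= h(r(empty,h(r(tup(r(zero,zero),h(tup(zero,7,zero)),tup(zero,7,zero)),tup(zero,7,zero))))).
Bind y2 := m; substituting into the one remaining equation that mentions y2 gives: tup(tup(m,m,h(m)),m,h(m)) =?= x2. Substituting into the earlier binding gives y1 := h(m).
Bind x2 := tup(tup(m,m,h(m)),m,h(m)); no other remaining equation mentions x2.
Decompose h/1: r(empty,q) =?= r(empty,h(r(tup(r(zero,zero),h(tup(zero,7,zero)),tup(zero,7,zero)),tup(zero,7,zero)))).
Decompose r/2: empty =?= empty,  q =?= h(r(tup(r(zero,zero),h(tup(zero,7,zero)),tup(zero,7,zero)),tup(zero,7,zero))).
Delete trivial equation empty =?= empty.
Bind q := h(r(tup(r(zero,zero),h(tup(zero,7,zero)),tup(zero,7,zero)),tup(zero,7,zero))).
MGU = { u ↦ tup(r(zero,zero),h(tup(zero,7,zero)),tup(zero,7,zero)), y1 ↦ h(m), t ↦ tup(zero,7,zero), p ↦ r(tup(r(zero,zero),h(tup(zero,7,zero)),tup(zero,7,zero)),tup(zero,7,zero)), y2 ↦ m, x2 ↦ tup(tup(m,m,h(m)),m,h(m)), q ↦ h(r(tup(r(zero,zero),h(tup(zero,7,zero)),tup(zero,7,zero)),tup(zero,7,zero))) }, so q ↦ h(r(tup(r(zero,zero),h(tup(zero,7,zero)),tup(zero,7,zero)),tup(zero,7,zero))).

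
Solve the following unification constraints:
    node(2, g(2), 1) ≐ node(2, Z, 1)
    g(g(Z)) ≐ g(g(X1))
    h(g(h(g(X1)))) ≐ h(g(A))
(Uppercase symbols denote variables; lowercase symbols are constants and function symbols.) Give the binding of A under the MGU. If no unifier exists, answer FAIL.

Decompose node/3: 2 ≐ 2,  g(2) ≐ Z,  1 ≐ 1.
Delete trivial equation 2 ≐ 2.
Bind Z := g(2); substituting into the one remaining equation that mentions Z gives: g(g(g(2))) ≐ g(g(X1)).
Delete trivial equation 1 ≐ 1.
Decompose g/1: g(g(2)) ≐ g(X1).
Decompose g/1: g(2) ≐ X1.
Bind X1 := g(2); substituting into the remaining equation gives: h(g(h(g(g(2))))) ≐ h(g(A)).
Decompose h/1: g(h(g(g(2)))) ≐ g(A).
Decompose g/1: h(g(g(2))) ≐ A.
Bind A := h(g(g(2))).
MGU = { Z := g(2), X1 := g(2), A := h(g(g(2))) }, so A := h(g(g(2))).

h(g(g(2)))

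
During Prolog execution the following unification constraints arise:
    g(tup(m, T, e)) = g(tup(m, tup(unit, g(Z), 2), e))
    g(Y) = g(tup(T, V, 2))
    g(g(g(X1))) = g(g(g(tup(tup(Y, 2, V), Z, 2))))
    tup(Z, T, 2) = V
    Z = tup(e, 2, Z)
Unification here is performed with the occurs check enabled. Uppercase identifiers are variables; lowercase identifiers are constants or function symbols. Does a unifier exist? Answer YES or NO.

NO

Decompose g/1: tup(m, T, e) = tup(m, tup(unit, g(Z), 2), e).
Decompose tup/3: m = m,  T = tup(unit, g(Z), 2),  e = e.
Delete trivial equation m = m.
Bind T := tup(unit, g(Z), 2); substituting into the 2 remaining equations that mention T gives: g(Y) = g(tup(tup(unit, g(Z), 2), V, 2)),  tup(Z, tup(unit, g(Z), 2), 2) = V.
Delete trivial equation e = e.
Decompose g/1: Y = tup(tup(unit, g(Z), 2), V, 2).
Bind Y := tup(tup(unit, g(Z), 2), V, 2); substituting into the one remaining equation that mentions Y gives: g(g(g(X1))) = g(g(g(tup(tup(tup(tup(unit, g(Z), 2), V, 2), 2, V), Z, 2)))).
Decompose g/1: g(g(X1)) = g(g(tup(tup(tup(tup(unit, g(Z), 2), V, 2), 2, V), Z, 2))).
Decompose g/1: g(X1) = g(tup(tup(tup(tup(unit, g(Z), 2), V, 2), 2, V), Z, 2)).
Decompose g/1: X1 = tup(tup(tup(tup(unit, g(Z), 2), V, 2), 2, V), Z, 2).
Bind X1 := tup(tup(tup(tup(unit, g(Z), 2), V, 2), 2, V), Z, 2); no other remaining equation mentions X1.
Bind V := tup(Z, tup(unit, g(Z), 2), 2); no other remaining equation mentions V. Substituting into the earlier bindings gives Y := tup(tup(unit, g(Z), 2), tup(Z, tup(unit, g(Z), 2), 2), 2), X1 := tup(tup(tup(tup(unit, g(Z), 2), tup(Z, tup(unit, g(Z), 2), 2), 2), 2, tup(Z, tup(unit, g(Z), 2), 2)), Z, 2).
Occurs check fails: Z occurs in tup(e, 2, Z); the equation Z = tup(e, 2, Z) has no finite solution.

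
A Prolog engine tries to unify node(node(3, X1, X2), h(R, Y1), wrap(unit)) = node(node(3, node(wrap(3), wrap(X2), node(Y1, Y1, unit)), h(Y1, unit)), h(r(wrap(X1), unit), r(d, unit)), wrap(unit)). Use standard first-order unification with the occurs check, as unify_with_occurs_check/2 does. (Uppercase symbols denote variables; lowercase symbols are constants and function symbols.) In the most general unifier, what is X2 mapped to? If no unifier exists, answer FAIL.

h(r(d, unit), unit)

Decompose node/3: node(3, X1, X2) = node(3, node(wrap(3), wrap(X2), node(Y1, Y1, unit)), h(Y1, unit)),  h(R, Y1) = h(r(wrap(X1), unit), r(d, unit)),  wrap(unit) = wrap(unit).
Decompose node/3: 3 = 3,  X1 = node(wrap(3), wrap(X2), node(Y1, Y1, unit)),  X2 = h(Y1, unit).
Delete trivial equation 3 = 3.
Bind X1 := node(wrap(3), wrap(X2), node(Y1, Y1, unit)); substituting into the one remaining equation that mentions X1 gives: h(R, Y1) = h(r(wrap(node(wrap(3), wrap(X2), node(Y1, Y1, unit))), unit), r(d, unit)).
Bind X2 := h(Y1, unit); substituting into the one remaining equation that mentions X2 gives: h(R, Y1) = h(r(wrap(node(wrap(3), wrap(h(Y1, unit)), node(Y1, Y1, unit))), unit), r(d, unit)). Substituting into the earlier binding gives X1 := node(wrap(3), wrap(h(Y1, unit)), node(Y1, Y1, unit)).
Decompose h/2: R = r(wrap(node(wrap(3), wrap(h(Y1, unit)), node(Y1, Y1, unit))), unit),  Y1 = r(d, unit).
Bind R := r(wrap(node(wrap(3), wrap(h(Y1, unit)), node(Y1, Y1, unit))), unit); no other remaining equation mentions R.
Bind Y1 := r(d, unit); no other remaining equation mentions Y1. Substituting into the earlier bindings gives X1 := node(wrap(3), wrap(h(r(d, unit), unit)), node(r(d, unit), r(d, unit), unit)), X2 := h(r(d, unit), unit), R := r(wrap(node(wrap(3), wrap(h(r(d, unit), unit)), node(r(d, unit), r(d, unit), unit))), unit).
Delete trivial equation wrap(unit) = wrap(unit).
MGU = { X1 -> node(wrap(3), wrap(h(r(d, unit), unit)), node(r(d, unit), r(d, unit), unit)), X2 -> h(r(d, unit), unit), R -> r(wrap(node(wrap(3), wrap(h(r(d, unit), unit)), node(r(d, unit), r(d, unit), unit))), unit), Y1 -> r(d, unit) }, so X2 -> h(r(d, unit), unit).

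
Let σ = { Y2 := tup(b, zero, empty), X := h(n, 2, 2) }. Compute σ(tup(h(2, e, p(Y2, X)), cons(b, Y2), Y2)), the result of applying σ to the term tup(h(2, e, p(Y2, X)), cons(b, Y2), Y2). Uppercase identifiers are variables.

Replace each occurrence of Y2 with tup(b, zero, empty).
Replace each occurrence of X with h(n, 2, 2).
Result: tup(h(2, e, p(tup(b, zero, empty), h(n, 2, 2))), cons(b, tup(b, zero, empty)), tup(b, zero, empty)).

tup(h(2, e, p(tup(b, zero, empty), h(n, 2, 2))), cons(b, tup(b, zero, empty)), tup(b, zero, empty))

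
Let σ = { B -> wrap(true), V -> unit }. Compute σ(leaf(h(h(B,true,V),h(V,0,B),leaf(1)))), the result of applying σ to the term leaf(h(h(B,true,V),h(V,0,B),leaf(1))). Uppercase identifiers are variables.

leaf(h(h(wrap(true),true,unit),h(unit,0,wrap(true)),leaf(1)))

Replace each occurrence of B with wrap(true).
Replace each occurrence of V with unit.
Result: leaf(h(h(wrap(true),true,unit),h(unit,0,wrap(true)),leaf(1))).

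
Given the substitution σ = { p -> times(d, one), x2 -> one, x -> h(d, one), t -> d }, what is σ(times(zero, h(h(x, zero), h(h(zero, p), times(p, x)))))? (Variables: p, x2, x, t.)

Replace each occurrence of p with times(d, one).
Replace each occurrence of x with h(d, one).
Result: times(zero, h(h(h(d, one), zero), h(h(zero, times(d, one)), times(times(d, one), h(d, one))))).

times(zero, h(h(h(d, one), zero), h(h(zero, times(d, one)), times(times(d, one), h(d, one)))))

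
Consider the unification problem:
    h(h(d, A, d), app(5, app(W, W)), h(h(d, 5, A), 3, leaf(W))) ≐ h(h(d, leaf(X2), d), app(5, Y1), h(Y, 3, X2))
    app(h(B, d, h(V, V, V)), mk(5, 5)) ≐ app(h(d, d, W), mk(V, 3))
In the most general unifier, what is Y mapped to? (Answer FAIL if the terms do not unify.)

Decompose h/3: h(d, A, d) ≐ h(d, leaf(X2), d),  app(5, app(W, W)) ≐ app(5, Y1),  h(h(d, 5, A), 3, leaf(W)) ≐ h(Y, 3, X2).
Decompose h/3: d ≐ d,  A ≐ leaf(X2),  d ≐ d.
Delete trivial equation d ≐ d.
Bind A := leaf(X2); substituting into the one remaining equation that mentions A gives: h(h(d, 5, leaf(X2)), 3, leaf(W)) ≐ h(Y, 3, X2).
Delete trivial equation d ≐ d.
Decompose app/2: 5 ≐ 5,  app(W, W) ≐ Y1.
Delete trivial equation 5 ≐ 5.
Bind Y1 := app(W, W); no other remaining equation mentions Y1.
Decompose h/3: h(d, 5, leaf(X2)) ≐ Y,  3 ≐ 3,  leaf(W) ≐ X2.
Bind Y := h(d, 5, leaf(X2)); no other remaining equation mentions Y.
Delete trivial equation 3 ≐ 3.
Bind X2 := leaf(W); no other remaining equation mentions X2. Substituting into the earlier bindings gives A := leaf(leaf(W)), Y := h(d, 5, leaf(leaf(W))).
Decompose app/2: h(B, d, h(V, V, V)) ≐ h(d, d, W),  mk(5, 5) ≐ mk(V, 3).
Decompose h/3: B ≐ d,  d ≐ d,  h(V, V, V) ≐ W.
Bind B := d; no other remaining equation mentions B.
Delete trivial equation d ≐ d.
Bind W := h(V, V, V); no other remaining equation mentions W. Substituting into the earlier bindings gives A := leaf(leaf(h(V, V, V))), Y1 := app(h(V, V, V), h(V, V, V)), Y := h(d, 5, leaf(leaf(h(V, V, V)))), X2 := leaf(h(V, V, V)).
Decompose mk/2: 5 ≐ V,  5 ≐ 3.
Bind V := 5; no other remaining equation mentions V. Substituting into the earlier bindings gives A := leaf(leaf(h(5, 5, 5))), Y1 := app(h(5, 5, 5), h(5, 5, 5)), Y := h(d, 5, leaf(leaf(h(5, 5, 5)))), X2 := leaf(h(5, 5, 5)), W := h(5, 5, 5).
Clash: constants 5 and 3 differ; no unifier exists.

FAIL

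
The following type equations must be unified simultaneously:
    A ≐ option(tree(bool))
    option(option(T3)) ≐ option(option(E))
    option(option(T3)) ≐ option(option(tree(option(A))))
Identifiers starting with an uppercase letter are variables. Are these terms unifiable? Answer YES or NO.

YES

Bind A := option(tree(bool)); substituting into the one remaining equation that mentions A gives: option(option(T3)) ≐ option(option(tree(option(option(tree(bool)))))).
Decompose option/1: option(T3) ≐ option(E).
Decompose option/1: T3 ≐ E.
Bind T3 := E; substituting into the remaining equation gives: option(option(E)) ≐ option(option(tree(option(option(tree(bool)))))).
Decompose option/1: option(E) ≐ option(tree(option(option(tree(bool))))).
Decompose option/1: E ≐ tree(option(option(tree(bool)))).
Bind E := tree(option(option(tree(bool)))). Substituting into the earlier binding gives T3 := tree(option(option(tree(bool)))).
No equations remain and no clash or occurs-check failure arose, so a unifier exists.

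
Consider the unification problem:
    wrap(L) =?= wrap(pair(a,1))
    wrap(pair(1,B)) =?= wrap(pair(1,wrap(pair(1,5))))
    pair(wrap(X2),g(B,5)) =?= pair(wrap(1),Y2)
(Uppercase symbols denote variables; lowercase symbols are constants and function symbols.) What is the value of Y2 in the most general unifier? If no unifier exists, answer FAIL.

Decompose wrap/1: L =?= pair(a,1).
Bind L := pair(a,1); no other remaining equation mentions L.
Decompose wrap/1: pair(1,B) =?= pair(1,wrap(pair(1,5))).
Decompose pair/2: 1 =?= 1,  B =?= wrap(pair(1,5)).
Delete trivial equation 1 =?= 1.
Bind B := wrap(pair(1,5)); substituting into the remaining equation gives: pair(wrap(X2),g(wrap(pair(1,5)),5)) =?= pair(wrap(1),Y2).
Decompose pair/2: wrap(X2) =?= wrap(1),  g(wrap(pair(1,5)),5) =?= Y2.
Decompose wrap/1: X2 =?= 1.
Bind X2 := 1; no other remaining equation mentions X2.
Bind Y2 := g(wrap(pair(1,5)),5).
MGU = { L := pair(a,1), B := wrap(pair(1,5)), X2 := 1, Y2 := g(wrap(pair(1,5)),5) }, so Y2 := g(wrap(pair(1,5)),5).

g(wrap(pair(1,5)),5)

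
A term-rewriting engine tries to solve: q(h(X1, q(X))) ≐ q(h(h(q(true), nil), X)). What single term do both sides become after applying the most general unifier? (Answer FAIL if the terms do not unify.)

Decompose q/1: h(X1, q(X)) ≐ h(h(q(true), nil), X).
Decompose h/2: X1 ≐ h(q(true), nil),  q(X) ≐ X.
Bind X1 := h(q(true), nil); no other remaining equation mentions X1.
Occurs check fails: X occurs in q(X); the equation X ≐ q(X) has no finite solution.

FAIL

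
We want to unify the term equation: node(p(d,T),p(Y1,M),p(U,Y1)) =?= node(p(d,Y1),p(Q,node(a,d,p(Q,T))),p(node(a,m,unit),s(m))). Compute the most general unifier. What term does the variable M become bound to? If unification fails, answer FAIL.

Decompose node/3: p(d,T) =?= p(d,Y1),  p(Y1,M) =?= p(Q,node(a,d,p(Q,T))),  p(U,Y1) =?= p(node(a,m,unit),s(m)).
Decompose p/2: d =?= d,  T =?= Y1.
Delete trivial equation d =?= d.
Bind T := Y1; substituting into the one remaining equation that mentions T gives: p(Y1,M) =?= p(Q,node(a,d,p(Q,Y1))).
Decompose p/2: Y1 =?= Q,  M =?= node(a,d,p(Q,Y1)).
Bind Y1 := Q; substituting into the remaining equations gives: M =?= node(a,d,p(Q,Q)),  p(U,Q) =?= p(node(a,m,unit),s(m)). Substituting into the earlier binding gives T := Q.
Bind M := node(a,d,p(Q,Q)); no other remaining equation mentions M.
Decompose p/2: U =?= node(a,m,unit),  Q =?= s(m).
Bind U := node(a,m,unit); no other remaining equation mentions U.
Bind Q := s(m). Substituting into the earlier bindings gives T := s(m), Y1 := s(m), M := node(a,d,p(s(m),s(m))).
MGU = { T -> s(m), Y1 -> s(m), M -> node(a,d,p(s(m),s(m))), U -> node(a,m,unit), Q -> s(m) }, so M -> node(a,d,p(s(m),s(m))).

node(a,d,p(s(m),s(m)))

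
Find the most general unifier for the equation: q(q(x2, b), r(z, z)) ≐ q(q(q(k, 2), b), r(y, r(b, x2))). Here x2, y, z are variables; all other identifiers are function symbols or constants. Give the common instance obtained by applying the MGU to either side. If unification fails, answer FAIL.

q(q(q(k, 2), b), r(r(b, q(k, 2)), r(b, q(k, 2))))

Decompose q/2: q(x2, b) ≐ q(q(k, 2), b),  r(z, z) ≐ r(y, r(b, x2)).
Decompose q/2: x2 ≐ q(k, 2),  b ≐ b.
Bind x2 := q(k, 2); substituting into the one remaining equation that mentions x2 gives: r(z, z) ≐ r(y, r(b, q(k, 2))).
Delete trivial equation b ≐ b.
Decompose r/2: z ≐ y,  z ≐ r(b, q(k, 2)).
Bind z := y; substituting into the remaining equation gives: y ≐ r(b, q(k, 2)).
Bind y := r(b, q(k, 2)). Substituting into the earlier binding gives z := r(b, q(k, 2)).
Applying the MGU to either side gives q(q(q(k, 2), b), r(r(b, q(k, 2)), r(b, q(k, 2)))).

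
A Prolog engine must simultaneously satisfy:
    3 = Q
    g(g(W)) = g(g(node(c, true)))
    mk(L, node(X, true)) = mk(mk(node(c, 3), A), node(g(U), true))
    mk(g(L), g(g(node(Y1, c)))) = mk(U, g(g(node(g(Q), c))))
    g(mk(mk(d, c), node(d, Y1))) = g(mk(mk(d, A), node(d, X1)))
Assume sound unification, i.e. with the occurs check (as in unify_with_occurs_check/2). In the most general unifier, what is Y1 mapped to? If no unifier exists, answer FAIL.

Bind Q := 3; substituting into the one remaining equation that mentions Q gives: mk(g(L), g(g(node(Y1, c)))) = mk(U, g(g(node(g(3), c)))).
Decompose g/1: g(W) = g(node(c, true)).
Decompose g/1: W = node(c, true).
Bind W := node(c, true); no other remaining equation mentions W.
Decompose mk/2: L = mk(node(c, 3), A),  node(X, true) = node(g(U), true).
Bind L := mk(node(c, 3), A); substituting into the one remaining equation that mentions L gives: mk(g(mk(node(c, 3), A)), g(g(node(Y1, c)))) = mk(U, g(g(node(g(3), c)))).
Decompose node/2: X = g(U),  true = true.
Bind X := g(U); no other remaining equation mentions X.
Delete trivial equation true = true.
Decompose mk/2: g(mk(node(c, 3), A)) = U,  g(g(node(Y1, c))) = g(g(node(g(3), c))).
Bind U := g(mk(node(c, 3), A)); no other remaining equation mentions U. Substituting into the earlier binding gives X := g(g(mk(node(c, 3), A))).
Decompose g/1: g(node(Y1, c)) = g(node(g(3), c)).
Decompose g/1: node(Y1, c) = node(g(3), c).
Decompose node/2: Y1 = g(3),  c = c.
Bind Y1 := g(3); substituting into the one remaining equation that mentions Y1 gives: g(mk(mk(d, c), node(d, g(3)))) = g(mk(mk(d, A), node(d, X1))).
Delete trivial equation c = c.
Decompose g/1: mk(mk(d, c), node(d, g(3))) = mk(mk(d, A), node(d, X1)).
Decompose mk/2: mk(d, c) = mk(d, A),  node(d, g(3)) = node(d, X1).
Decompose mk/2: d = d,  c = A.
Delete trivial equation d = d.
Bind A := c; no other remaining equation mentions A. Substituting into the earlier bindings gives L := mk(node(c, 3), c), X := g(g(mk(node(c, 3), c))), U := g(mk(node(c, 3), c)).
Decompose node/2: d = d,  g(3) = X1.
Delete trivial equation d = d.
Bind X1 := g(3).
MGU = { Q ↦ 3, W ↦ node(c, true), L ↦ mk(node(c, 3), c), X ↦ g(g(mk(node(c, 3), c))), U ↦ g(mk(node(c, 3), c)), Y1 ↦ g(3), A ↦ c, X1 ↦ g(3) }, so Y1 ↦ g(3).

g(3)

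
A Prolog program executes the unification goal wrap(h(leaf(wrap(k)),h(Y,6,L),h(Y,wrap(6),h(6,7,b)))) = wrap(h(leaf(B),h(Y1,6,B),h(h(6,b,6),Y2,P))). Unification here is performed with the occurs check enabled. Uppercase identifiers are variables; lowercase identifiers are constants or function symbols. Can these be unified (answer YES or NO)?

YES

Decompose wrap/1: h(leaf(wrap(k)),h(Y,6,L),h(Y,wrap(6),h(6,7,b))) = h(leaf(B),h(Y1,6,B),h(h(6,b,6),Y2,P)).
Decompose h/3: leaf(wrap(k)) = leaf(B),  h(Y,6,L) = h(Y1,6,B),  h(Y,wrap(6),h(6,7,b)) = h(h(6,b,6),Y2,P).
Decompose leaf/1: wrap(k) = B.
Bind B := wrap(k); substituting into the one remaining equation that mentions B gives: h(Y,6,L) = h(Y1,6,wrap(k)).
Decompose h/3: Y = Y1,  6 = 6,  L = wrap(k).
Bind Y := Y1; substituting into the one remaining equation that mentions Y gives: h(Y1,wrap(6),h(6,7,b)) = h(h(6,b,6),Y2,P).
Delete trivial equation 6 = 6.
Bind L := wrap(k); no other remaining equation mentions L.
Decompose h/3: Y1 = h(6,b,6),  wrap(6) = Y2,  h(6,7,b) = P.
Bind Y1 := h(6,b,6); no other remaining equation mentions Y1. Substituting into the earlier binding gives Y := h(6,b,6).
Bind Y2 := wrap(6); no other remaining equation mentions Y2.
Bind P := h(6,7,b).
No equations remain and no clash or occurs-check failure arose, so a unifier exists.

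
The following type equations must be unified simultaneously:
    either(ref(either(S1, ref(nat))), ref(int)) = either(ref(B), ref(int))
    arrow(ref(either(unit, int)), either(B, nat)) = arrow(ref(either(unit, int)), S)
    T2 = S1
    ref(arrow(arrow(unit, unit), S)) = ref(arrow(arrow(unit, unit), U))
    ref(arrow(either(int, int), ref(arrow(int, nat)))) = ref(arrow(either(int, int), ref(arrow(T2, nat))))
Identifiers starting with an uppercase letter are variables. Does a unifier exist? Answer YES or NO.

Decompose either/2: ref(either(S1, ref(nat))) = ref(B),  ref(int) = ref(int).
Decompose ref/1: either(S1, ref(nat)) = B.
Bind B := either(S1, ref(nat)); substituting into the one remaining equation that mentions B gives: arrow(ref(either(unit, int)), either(either(S1, ref(nat)), nat)) = arrow(ref(either(unit, int)), S).
Delete trivial equation ref(int) = ref(int).
Decompose arrow/2: ref(either(unit, int)) = ref(either(unit, int)),  either(either(S1, ref(nat)), nat) = S.
Delete trivial equation ref(either(unit, int)) = ref(either(unit, int)).
Bind S := either(either(S1, ref(nat)), nat); substituting into the one remaining equation that mentions S gives: ref(arrow(arrow(unit, unit), either(either(S1, ref(nat)), nat))) = ref(arrow(arrow(unit, unit), U)).
Bind T2 := S1; substituting into the one remaining equation that mentions T2 gives: ref(arrow(either(int, int), ref(arrow(int, nat)))) = ref(arrow(either(int, int), ref(arrow(S1, nat)))).
Decompose ref/1: arrow(arrow(unit, unit), either(either(S1, ref(nat)), nat)) = arrow(arrow(unit, unit), U).
Decompose arrow/2: arrow(unit, unit) = arrow(unit, unit),  either(either(S1, ref(nat)), nat) = U.
Delete trivial equation arrow(unit, unit) = arrow(unit, unit).
Bind U := either(either(S1, ref(nat)), nat); no other remaining equation mentions U.
Decompose ref/1: arrow(either(int, int), ref(arrow(int, nat))) = arrow(either(int, int), ref(arrow(S1, nat))).
Decompose arrow/2: either(int, int) = either(int, int),  ref(arrow(int, nat)) = ref(arrow(S1, nat)).
Delete trivial equation either(int, int) = either(int, int).
Decompose ref/1: arrow(int, nat) = arrow(S1, nat).
Decompose arrow/2: int = S1,  nat = nat.
Bind S1 := int; no other remaining equation mentions S1. Substituting into the earlier bindings gives B := either(int, ref(nat)), S := either(either(int, ref(nat)), nat), T2 := int, U := either(either(int, ref(nat)), nat).
Delete trivial equation nat = nat.
No equations remain and no clash or occurs-check failure arose, so a unifier exists.

YES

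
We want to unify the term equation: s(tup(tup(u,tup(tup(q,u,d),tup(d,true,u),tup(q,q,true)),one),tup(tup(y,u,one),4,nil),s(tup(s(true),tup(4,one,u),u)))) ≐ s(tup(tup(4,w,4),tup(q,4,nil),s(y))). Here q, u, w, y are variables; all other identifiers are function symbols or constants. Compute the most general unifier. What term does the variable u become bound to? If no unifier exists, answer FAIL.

Decompose s/1: tup(tup(u,tup(tup(q,u,d),tup(d,true,u),tup(q,q,true)),one),tup(tup(y,u,one),4,nil),s(tup(s(true),tup(4,one,u),u))) ≐ tup(tup(4,w,4),tup(q,4,nil),s(y)).
Decompose tup/3: tup(u,tup(tup(q,u,d),tup(d,true,u),tup(q,q,true)),one) ≐ tup(4,w,4),  tup(tup(y,u,one),4,nil) ≐ tup(q,4,nil),  s(tup(s(true),tup(4,one,u),u)) ≐ s(y).
Decompose tup/3: u ≐ 4,  tup(tup(q,u,d),tup(d,true,u),tup(q,q,true)) ≐ w,  one ≐ 4.
Bind u := 4; substituting into the 3 remaining equations that mention u gives: tup(tup(q,4,d),tup(d,true,4),tup(q,q,true)) ≐ w,  tup(tup(y,4,one),4,nil) ≐ tup(q,4,nil),  s(tup(s(true),tup(4,one,4),4)) ≐ s(y).
Bind w := tup(tup(q,4,d),tup(d,true,4),tup(q,q,true)); no other remaining equation mentions w.
Clash: constants one and 4 differ; no unifier exists.

FAIL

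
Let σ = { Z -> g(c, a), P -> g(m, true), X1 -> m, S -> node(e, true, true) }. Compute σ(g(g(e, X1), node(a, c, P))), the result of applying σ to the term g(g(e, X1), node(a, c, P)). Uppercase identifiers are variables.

Replace each occurrence of P with g(m, true).
Replace each occurrence of X1 with m.
Result: g(g(e, m), node(a, c, g(m, true))).

g(g(e, m), node(a, c, g(m, true)))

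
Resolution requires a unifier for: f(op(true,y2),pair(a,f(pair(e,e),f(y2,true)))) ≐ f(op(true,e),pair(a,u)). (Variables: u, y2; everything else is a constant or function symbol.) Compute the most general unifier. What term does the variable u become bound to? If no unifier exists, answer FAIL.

Decompose f/2: op(true,y2) ≐ op(true,e),  pair(a,f(pair(e,e),f(y2,true))) ≐ pair(a,u).
Decompose op/2: true ≐ true,  y2 ≐ e.
Delete trivial equation true ≐ true.
Bind y2 := e; substituting into the remaining equation gives: pair(a,f(pair(e,e),f(e,true))) ≐ pair(a,u).
Decompose pair/2: a ≐ a,  f(pair(e,e),f(e,true)) ≐ u.
Delete trivial equation a ≐ a.
Bind u := f(pair(e,e),f(e,true)).
MGU = { y2 -> e, u -> f(pair(e,e),f(e,true)) }, so u -> f(pair(e,e),f(e,true)).

f(pair(e,e),f(e,true))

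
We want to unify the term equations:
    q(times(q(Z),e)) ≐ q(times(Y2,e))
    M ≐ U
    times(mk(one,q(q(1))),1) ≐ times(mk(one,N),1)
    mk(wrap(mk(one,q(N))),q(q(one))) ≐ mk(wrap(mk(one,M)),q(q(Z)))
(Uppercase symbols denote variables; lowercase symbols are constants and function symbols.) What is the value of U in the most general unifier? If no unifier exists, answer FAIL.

Decompose q/1: times(q(Z),e) ≐ times(Y2,e).
Decompose times/2: q(Z) ≐ Y2,  e ≐ e.
Bind Y2 := q(Z); no other remaining equation mentions Y2.
Delete trivial equation e ≐ e.
Bind M := U; substituting into the one remaining equation that mentions M gives: mk(wrap(mk(one,q(N))),q(q(one))) ≐ mk(wrap(mk(one,U)),q(q(Z))).
Decompose times/2: mk(one,q(q(1))) ≐ mk(one,N),  1 ≐ 1.
Decompose mk/2: one ≐ one,  q(q(1)) ≐ N.
Delete trivial equation one ≐ one.
Bind N := q(q(1)); substituting into the one remaining equation that mentions N gives: mk(wrap(mk(one,q(q(q(1))))),q(q(one))) ≐ mk(wrap(mk(one,U)),q(q(Z))).
Delete trivial equation 1 ≐ 1.
Decompose mk/2: wrap(mk(one,q(q(q(1))))) ≐ wrap(mk(one,U)),  q(q(one)) ≐ q(q(Z)).
Decompose wrap/1: mk(one,q(q(q(1)))) ≐ mk(one,U).
Decompose mk/2: one ≐ one,  q(q(q(1))) ≐ U.
Delete trivial equation one ≐ one.
Bind U := q(q(q(1))); no other remaining equation mentions U. Substituting into the earlier binding gives M := q(q(q(1))).
Decompose q/1: q(one) ≐ q(Z).
Decompose q/1: one ≐ Z.
Bind Z := one. Substituting into the earlier binding gives Y2 := q(one).
MGU = { Y2 := q(one), M := q(q(q(1))), N := q(q(1)), U := q(q(q(1))), Z := one }, so U := q(q(q(1))).

q(q(q(1)))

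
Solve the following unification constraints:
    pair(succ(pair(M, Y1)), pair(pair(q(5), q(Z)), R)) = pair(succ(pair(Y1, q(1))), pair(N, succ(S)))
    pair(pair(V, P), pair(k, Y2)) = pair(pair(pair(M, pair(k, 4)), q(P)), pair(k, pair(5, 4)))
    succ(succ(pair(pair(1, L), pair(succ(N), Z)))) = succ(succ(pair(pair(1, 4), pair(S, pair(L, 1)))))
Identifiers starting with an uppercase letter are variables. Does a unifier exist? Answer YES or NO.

NO

Decompose pair/2: succ(pair(M, Y1)) = succ(pair(Y1, q(1))),  pair(pair(q(5), q(Z)), R) = pair(N, succ(S)).
Decompose succ/1: pair(M, Y1) = pair(Y1, q(1)).
Decompose pair/2: M = Y1,  Y1 = q(1).
Bind M := Y1; substituting into the one remaining equation that mentions M gives: pair(pair(V, P), pair(k, Y2)) = pair(pair(pair(Y1, pair(k, 4)), q(P)), pair(k, pair(5, 4))).
Bind Y1 := q(1); substituting into the one remaining equation that mentions Y1 gives: pair(pair(V, P), pair(k, Y2)) = pair(pair(pair(q(1), pair(k, 4)), q(P)), pair(k, pair(5, 4))). Substituting into the earlier binding gives M := q(1).
Decompose pair/2: pair(q(5), q(Z)) = N,  R = succ(S).
Bind N := pair(q(5), q(Z)); substituting into the one remaining equation that mentions N gives: succ(succ(pair(pair(1, L), pair(succ(pair(q(5), q(Z))), Z)))) = succ(succ(pair(pair(1, 4), pair(S, pair(L, 1))))).
Bind R := succ(S); no other remaining equation mentions R.
Decompose pair/2: pair(V, P) = pair(pair(q(1), pair(k, 4)), q(P)),  pair(k, Y2) = pair(k, pair(5, 4)).
Decompose pair/2: V = pair(q(1), pair(k, 4)),  P = q(P).
Bind V := pair(q(1), pair(k, 4)); no other remaining equation mentions V.
Occurs check fails: P occurs in q(P); the equation P = q(P) has no finite solution.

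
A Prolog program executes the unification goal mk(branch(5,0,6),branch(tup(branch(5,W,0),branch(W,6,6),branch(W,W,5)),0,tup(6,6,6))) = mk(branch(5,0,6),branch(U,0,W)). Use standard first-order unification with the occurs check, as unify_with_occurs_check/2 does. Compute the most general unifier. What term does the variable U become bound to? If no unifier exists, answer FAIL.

Decompose mk/2: branch(5,0,6) = branch(5,0,6),  branch(tup(branch(5,W,0),branch(W,6,6),branch(W,W,5)),0,tup(6,6,6)) = branch(U,0,W).
Delete trivial equation branch(5,0,6) = branch(5,0,6).
Decompose branch/3: tup(branch(5,W,0),branch(W,6,6),branch(W,W,5)) = U,  0 = 0,  tup(6,6,6) = W.
Bind U := tup(branch(5,W,0),branch(W,6,6),branch(W,W,5)); no other remaining equation mentions U.
Delete trivial equation 0 = 0.
Bind W := tup(6,6,6). Substituting into the earlier binding gives U := tup(branch(5,tup(6,6,6),0),branch(tup(6,6,6),6,6),branch(tup(6,6,6),tup(6,6,6),5)).
MGU = { U -> tup(branch(5,tup(6,6,6),0),branch(tup(6,6,6),6,6),branch(tup(6,6,6),tup(6,6,6),5)), W -> tup(6,6,6) }, so U -> tup(branch(5,tup(6,6,6),0),branch(tup(6,6,6),6,6),branch(tup(6,6,6),tup(6,6,6),5)).

tup(branch(5,tup(6,6,6),0),branch(tup(6,6,6),6,6),branch(tup(6,6,6),tup(6,6,6),5))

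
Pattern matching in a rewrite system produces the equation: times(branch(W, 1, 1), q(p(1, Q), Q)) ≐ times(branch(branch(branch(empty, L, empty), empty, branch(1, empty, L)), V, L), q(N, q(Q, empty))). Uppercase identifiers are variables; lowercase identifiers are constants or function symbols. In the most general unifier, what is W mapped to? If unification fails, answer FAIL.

FAIL

Decompose times/2: branch(W, 1, 1) ≐ branch(branch(branch(empty, L, empty), empty, branch(1, empty, L)), V, L),  q(p(1, Q), Q) ≐ q(N, q(Q, empty)).
Decompose branch/3: W ≐ branch(branch(empty, L, empty), empty, branch(1, empty, L)),  1 ≐ V,  1 ≐ L.
Bind W := branch(branch(empty, L, empty), empty, branch(1, empty, L)); no other remaining equation mentions W.
Bind V := 1; no other remaining equation mentions V.
Bind L := 1; no other remaining equation mentions L. Substituting into the earlier binding gives W := branch(branch(empty, 1, empty), empty, branch(1, empty, 1)).
Decompose q/2: p(1, Q) ≐ N,  Q ≐ q(Q, empty).
Bind N := p(1, Q); no other remaining equation mentions N.
Occurs check fails: Q occurs in q(Q, empty); the equation Q ≐ q(Q, empty) has no finite solution.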